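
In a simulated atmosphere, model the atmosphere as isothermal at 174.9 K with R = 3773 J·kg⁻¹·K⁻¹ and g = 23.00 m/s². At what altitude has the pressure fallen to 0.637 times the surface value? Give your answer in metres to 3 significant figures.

Scale height: H = RT/g = 3773 × 174.9 / 23.00 = 28691 m.
Set P/P₀ = exp(−z/H) = 0.637, so z = −H ln(0.637).
−ln(0.637) = 0.45099; z = 28691 × 0.45099 = 12939 m.

z ≈ 12900 m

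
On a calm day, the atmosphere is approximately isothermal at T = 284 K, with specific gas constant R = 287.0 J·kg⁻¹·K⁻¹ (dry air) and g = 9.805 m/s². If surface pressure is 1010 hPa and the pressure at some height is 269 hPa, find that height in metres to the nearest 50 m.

z ≈ 11000 m

Scale height: H = RT/g = 287.0 × 284 / 9.805 = 8312.9 m.
Invert the barometric formula: z = H ln(P₀/P).
P₀/P = 1010/269 = 3.7546; ln(3.7546) = 1.3230.
z = 8312.9 × 1.3230 = 10998 m.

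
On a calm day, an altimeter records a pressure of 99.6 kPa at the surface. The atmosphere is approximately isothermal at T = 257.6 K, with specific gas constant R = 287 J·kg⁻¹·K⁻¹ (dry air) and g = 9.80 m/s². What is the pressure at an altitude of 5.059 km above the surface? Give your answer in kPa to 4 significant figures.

P ≈ 50.94 kPa

Scale height: H = RT/g = 287 × 257.6 / 9.80 = 7544.0 m.
Barometric formula: P = P₀ exp(−z/H).
z/H = 5059.0/7544.0 = 0.67060; exp(−0.67060) = 0.51140.
P = 99.6 × 0.51140 = 50.935 kPa.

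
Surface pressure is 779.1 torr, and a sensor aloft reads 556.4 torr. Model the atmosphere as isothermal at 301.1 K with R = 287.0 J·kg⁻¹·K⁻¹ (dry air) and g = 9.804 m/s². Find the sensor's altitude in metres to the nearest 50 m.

Scale height: H = RT/g = 287.0 × 301.1 / 9.804 = 8814.3 m.
Invert the barometric formula: z = H ln(P₀/P).
P₀/P = 779.1/556.4 = 1.4003; ln(1.4003) = 0.33669.
z = 8814.3 × 0.33669 = 2967.7 m.

z ≈ 2950 m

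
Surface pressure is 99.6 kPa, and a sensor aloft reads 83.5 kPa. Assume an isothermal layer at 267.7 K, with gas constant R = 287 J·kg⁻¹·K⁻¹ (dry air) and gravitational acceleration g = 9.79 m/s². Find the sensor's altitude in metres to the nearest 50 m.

Scale height: H = RT/g = 287 × 267.7 / 9.79 = 7847.8 m.
Invert the barometric formula: z = H ln(P₀/P).
P₀/P = 99.6/83.5 = 1.1928; ln(1.1928) = 0.17630.
z = 7847.8 × 0.17630 = 1383.6 m.

z ≈ 1400 m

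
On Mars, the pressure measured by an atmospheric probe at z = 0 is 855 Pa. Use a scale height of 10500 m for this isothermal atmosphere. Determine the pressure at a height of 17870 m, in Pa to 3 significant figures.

Barometric formula: P = P₀ exp(−z/H).
z/H = 17870/10500 = 1.7019; exp(−1.7019) = 0.18234.
P = 855 × 0.18234 = 155.90 Pa.

P ≈ 156 Pa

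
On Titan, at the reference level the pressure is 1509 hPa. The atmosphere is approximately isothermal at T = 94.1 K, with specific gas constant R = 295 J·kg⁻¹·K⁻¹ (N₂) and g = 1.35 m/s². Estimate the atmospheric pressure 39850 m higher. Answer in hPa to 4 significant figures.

Scale height: H = RT/g = 295 × 94.1 / 1.35 = 20563 m.
Barometric formula: P = P₀ exp(−z/H).
z/H = 39850/20563 = 1.9379; exp(−1.9379) = 0.14401.
P = 1509 × 0.14401 = 217.31 hPa.

P ≈ 217.3 hPa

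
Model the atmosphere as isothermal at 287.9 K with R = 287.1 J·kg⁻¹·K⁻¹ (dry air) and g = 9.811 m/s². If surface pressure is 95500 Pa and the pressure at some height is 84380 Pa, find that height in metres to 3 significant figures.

z ≈ 1040 m

Scale height: H = RT/g = 287.1 × 287.9 / 9.811 = 8424.8 m.
Invert the barometric formula: z = H ln(P₀/P).
P₀/P = 95500/84380 = 1.1318; ln(1.1318) = 0.12381.
z = 8424.8 × 0.12381 = 1043.1 m.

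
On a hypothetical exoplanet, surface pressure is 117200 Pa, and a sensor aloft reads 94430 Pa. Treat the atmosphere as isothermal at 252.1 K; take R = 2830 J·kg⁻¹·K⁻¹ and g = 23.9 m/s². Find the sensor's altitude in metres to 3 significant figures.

z ≈ 6450 m

Scale height: H = RT/g = 2830 × 252.1 / 23.9 = 29851 m.
Invert the barometric formula: z = H ln(P₀/P).
P₀/P = 117200/94430 = 1.2411; ln(1.2411) = 0.21600.
z = 29851 × 0.21600 = 6447.8 m.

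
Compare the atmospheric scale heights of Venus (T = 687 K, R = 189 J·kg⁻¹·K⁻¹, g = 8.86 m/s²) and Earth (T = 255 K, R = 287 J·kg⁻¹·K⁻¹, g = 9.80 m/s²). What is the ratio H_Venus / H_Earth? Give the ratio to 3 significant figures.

H_Venus/H_Earth ≈ 1.96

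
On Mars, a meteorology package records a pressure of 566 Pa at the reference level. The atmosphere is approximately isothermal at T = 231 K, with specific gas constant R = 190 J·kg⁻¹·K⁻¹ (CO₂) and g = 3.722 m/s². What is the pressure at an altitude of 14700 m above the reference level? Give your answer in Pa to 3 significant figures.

Scale height: H = RT/g = 190 × 231 / 3.722 = 11792 m.
Barometric formula: P = P₀ exp(−z/H).
z/H = 14700/11792 = 1.2466; exp(−1.2466) = 0.28748.
P = 566 × 0.28748 = 162.71 Pa.

P ≈ 163 Pa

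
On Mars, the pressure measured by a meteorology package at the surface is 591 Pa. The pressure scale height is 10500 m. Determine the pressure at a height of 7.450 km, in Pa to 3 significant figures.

P ≈ 291 Pa

Barometric formula: P = P₀ exp(−z/H).
z/H = 7450.0/10500 = 0.70952; exp(−0.70952) = 0.49188.
P = 591 × 0.49188 = 290.70 Pa.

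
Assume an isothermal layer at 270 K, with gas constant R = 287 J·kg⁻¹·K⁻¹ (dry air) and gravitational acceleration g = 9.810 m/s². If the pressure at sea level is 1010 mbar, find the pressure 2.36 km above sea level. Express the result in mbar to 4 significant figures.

P ≈ 749.1 mbar

Scale height: H = RT/g = 287 × 270 / 9.810 = 7899.1 m.
Barometric formula: P = P₀ exp(−z/H).
z/H = 2360.0/7899.1 = 0.29877; exp(−0.29877) = 0.74173.
P = 1010 × 0.74173 = 749.15 mbar.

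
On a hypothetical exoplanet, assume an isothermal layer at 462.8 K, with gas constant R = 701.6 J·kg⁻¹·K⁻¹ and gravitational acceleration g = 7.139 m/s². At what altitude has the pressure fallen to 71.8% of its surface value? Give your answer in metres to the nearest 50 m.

Scale height: H = RT/g = 701.6 × 462.8 / 7.139 = 45483 m.
Set P/P₀ = exp(−z/H) = 0.718, so z = −H ln(0.718).
−ln(0.718) = 0.33129; z = 45483 × 0.33129 = 15068 m.

z ≈ 15050 m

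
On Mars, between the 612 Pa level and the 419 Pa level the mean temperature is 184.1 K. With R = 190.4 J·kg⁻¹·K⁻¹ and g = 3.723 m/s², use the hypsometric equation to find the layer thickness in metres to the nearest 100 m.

Δz ≈ 3600 m

Hypsometric equation: Δz = (R T̄/g) ln(P₁/P₂).
R T̄/g = 190.4 × 184.1 / 3.723 = 9415.2 m.
ln(612/419) = ln(1.4606) = 0.37885.
Δz = 9415.2 × 0.37885 = 3566.9 m.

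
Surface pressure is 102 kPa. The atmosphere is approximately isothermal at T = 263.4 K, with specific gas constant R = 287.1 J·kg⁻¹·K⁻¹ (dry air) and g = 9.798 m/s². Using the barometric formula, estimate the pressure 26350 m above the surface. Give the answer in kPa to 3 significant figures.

P ≈ 3.36 kPa

Scale height: H = RT/g = 287.1 × 263.4 / 9.798 = 7718.1 m.
Barometric formula: P = P₀ exp(−z/H).
z/H = 26350/7718.1 = 3.4141; exp(−3.4141) = 0.032906.
P = 102 × 0.032906 = 3.3564 kPa.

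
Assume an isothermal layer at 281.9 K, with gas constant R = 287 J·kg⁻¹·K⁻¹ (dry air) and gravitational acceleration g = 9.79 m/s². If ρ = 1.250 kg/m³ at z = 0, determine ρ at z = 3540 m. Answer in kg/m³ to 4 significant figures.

Scale height: H = RT/g = 287 × 281.9 / 9.79 = 8264.1 m.
In an isothermal atmosphere, density decays like pressure: ρ = ρ₀ exp(−z/H).
z/H = 3540.0/8264.1 = 0.42836; exp(−0.42836) = 0.65158.
ρ = 1.250 × 0.65158 = 0.81448 kg/m³.

ρ ≈ 0.8145 kg/m³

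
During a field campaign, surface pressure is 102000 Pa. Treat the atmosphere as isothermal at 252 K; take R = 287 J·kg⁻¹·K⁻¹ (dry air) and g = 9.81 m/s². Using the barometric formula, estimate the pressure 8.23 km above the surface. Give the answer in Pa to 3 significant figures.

Scale height: H = RT/g = 287 × 252 / 9.81 = 7372.5 m.
Barometric formula: P = P₀ exp(−z/H).
z/H = 8230.0/7372.5 = 1.1163; exp(−1.1163) = 0.32749.
P = 102000 × 0.32749 = 33404 Pa.

P ≈ 33400 Pa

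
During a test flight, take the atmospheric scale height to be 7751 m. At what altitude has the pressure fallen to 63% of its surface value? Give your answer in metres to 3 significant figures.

Set P/P₀ = exp(−z/H) = 0.63, so z = −H ln(0.63).
−ln(0.63) = 0.46204; z = 7751.0 × 0.46204 = 3581.3 m.

z ≈ 3580 m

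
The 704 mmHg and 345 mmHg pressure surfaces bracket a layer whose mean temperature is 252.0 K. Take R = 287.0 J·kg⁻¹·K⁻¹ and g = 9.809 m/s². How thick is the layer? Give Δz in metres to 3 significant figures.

Δz ≈ 5260 m

Hypsometric equation: Δz = (R T̄/g) ln(P₁/P₂).
R T̄/g = 287.0 × 252.0 / 9.809 = 7373.2 m.
ln(704/345) = ln(2.0406) = 0.71324.
Δz = 7373.2 × 0.71324 = 5258.9 m.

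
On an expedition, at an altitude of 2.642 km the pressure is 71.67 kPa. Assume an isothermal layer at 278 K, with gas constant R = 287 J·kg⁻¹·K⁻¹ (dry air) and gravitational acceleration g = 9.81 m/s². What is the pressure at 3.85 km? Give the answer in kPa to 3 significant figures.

P ≈ 61.8 kPa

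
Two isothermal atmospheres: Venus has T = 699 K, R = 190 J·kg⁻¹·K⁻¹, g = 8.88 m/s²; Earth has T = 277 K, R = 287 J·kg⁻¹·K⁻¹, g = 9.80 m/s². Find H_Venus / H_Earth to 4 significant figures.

H = RT/g for each body.
H_Venus = 190 × 699 / 8.88 = 14956 m.
H_Earth = 287 × 277 / 9.80 = 8112.1 m.
H_Venus/H_Earth = 14956/8112.1 = 1.8437.

H_Venus/H_Earth ≈ 1.844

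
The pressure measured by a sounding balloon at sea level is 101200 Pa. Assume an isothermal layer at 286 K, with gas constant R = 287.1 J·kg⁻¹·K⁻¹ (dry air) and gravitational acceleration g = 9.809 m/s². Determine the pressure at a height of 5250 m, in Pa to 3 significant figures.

Scale height: H = RT/g = 287.1 × 286 / 9.809 = 8370.9 m.
Barometric formula: P = P₀ exp(−z/H).
z/H = 5250.0/8370.9 = 0.62717; exp(−0.62717) = 0.53410.
P = 101200 × 0.53410 = 54051 Pa.

P ≈ 54100 Pa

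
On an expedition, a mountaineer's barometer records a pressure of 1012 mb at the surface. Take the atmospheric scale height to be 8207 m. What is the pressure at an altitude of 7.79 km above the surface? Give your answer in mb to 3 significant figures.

P ≈ 392 mb

Barometric formula: P = P₀ exp(−z/H).
z/H = 7790.0/8207.0 = 0.94919; exp(−0.94919) = 0.38705.
P = 1012 × 0.38705 = 391.69 mb.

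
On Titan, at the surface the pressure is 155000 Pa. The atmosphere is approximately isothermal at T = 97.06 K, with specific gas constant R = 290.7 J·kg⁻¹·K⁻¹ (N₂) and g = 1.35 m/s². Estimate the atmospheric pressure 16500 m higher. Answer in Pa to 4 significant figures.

Scale height: H = RT/g = 290.7 × 97.06 / 1.35 = 20900 m.
Barometric formula: P = P₀ exp(−z/H).
z/H = 16500/20900 = 0.78947; exp(−0.78947) = 0.45409.
P = 155000 × 0.45409 = 70384 Pa.

P ≈ 70380 Pa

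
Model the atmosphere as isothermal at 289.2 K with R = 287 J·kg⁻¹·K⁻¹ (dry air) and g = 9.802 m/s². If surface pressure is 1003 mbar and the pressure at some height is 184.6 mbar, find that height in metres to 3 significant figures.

Scale height: H = RT/g = 287 × 289.2 / 9.802 = 8467.7 m.
Invert the barometric formula: z = H ln(P₀/P).
P₀/P = 1003/184.6 = 5.4334; ln(5.4334) = 1.6926.
z = 8467.7 × 1.6926 = 14332 m.

z ≈ 14300 m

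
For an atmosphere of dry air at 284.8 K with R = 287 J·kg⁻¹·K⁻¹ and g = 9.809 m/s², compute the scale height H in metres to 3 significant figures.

The scale height of an isothermal atmosphere is H = RT/g.
H = 287 × 284.8 / 9.809 = 81738/9.809 = 8333.0 m.

H ≈ 8330 m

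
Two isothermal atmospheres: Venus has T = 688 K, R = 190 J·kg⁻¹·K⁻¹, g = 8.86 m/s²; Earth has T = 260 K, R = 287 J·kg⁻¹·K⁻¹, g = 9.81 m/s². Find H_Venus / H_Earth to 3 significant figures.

H_Venus/H_Earth ≈ 1.94

H = RT/g for each body.
H_Venus = 190 × 688 / 8.86 = 14754 m.
H_Earth = 287 × 260 / 9.81 = 7606.5 m.
H_Venus/H_Earth = 14754/7606.5 = 1.9397.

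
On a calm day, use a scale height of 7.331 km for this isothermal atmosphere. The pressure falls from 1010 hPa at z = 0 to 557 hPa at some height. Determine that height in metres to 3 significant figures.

Invert the barometric formula: z = H ln(P₀/P).
P₀/P = 1010/557 = 1.8133; ln(1.8133) = 0.59515.
z = 7331.0 × 0.59515 = 4363.0 m.

z ≈ 4360 m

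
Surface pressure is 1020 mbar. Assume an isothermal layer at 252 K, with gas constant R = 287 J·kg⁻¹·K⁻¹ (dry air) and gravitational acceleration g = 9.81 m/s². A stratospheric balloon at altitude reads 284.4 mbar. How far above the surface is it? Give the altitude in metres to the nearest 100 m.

z ≈ 9400 m

Scale height: H = RT/g = 287 × 252 / 9.81 = 7372.5 m.
Invert the barometric formula: z = H ln(P₀/P).
P₀/P = 1020/284.4 = 3.5865; ln(3.5865) = 1.2772.
z = 7372.5 × 1.2772 = 9416.2 m.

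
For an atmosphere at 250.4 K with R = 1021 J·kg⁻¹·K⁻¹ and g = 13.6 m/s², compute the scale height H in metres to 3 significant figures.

The scale height of an isothermal atmosphere is H = RT/g.
H = 1021 × 250.4 / 13.6 = 255660/13.6 = 18799 m.

H ≈ 18800 m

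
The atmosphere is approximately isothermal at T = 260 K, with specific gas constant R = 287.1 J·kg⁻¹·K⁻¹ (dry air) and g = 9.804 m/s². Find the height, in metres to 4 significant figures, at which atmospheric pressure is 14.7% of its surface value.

Scale height: H = RT/g = 287.1 × 260 / 9.804 = 7613.8 m.
Set P/P₀ = exp(−z/H) = 0.147, so z = −H ln(0.147).
−ln(0.147) = 1.9173; z = 7613.8 × 1.9173 = 14598 m.

z ≈ 14600 m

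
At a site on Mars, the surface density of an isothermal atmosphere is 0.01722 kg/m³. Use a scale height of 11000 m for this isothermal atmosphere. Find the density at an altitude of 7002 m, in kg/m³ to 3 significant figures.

ρ ≈ 0.00911 kg/m³

In an isothermal atmosphere, density decays like pressure: ρ = ρ₀ exp(−z/H).
z/H = 7002.0/11000 = 0.63655; exp(−0.63655) = 0.52911.
ρ = 0.01722 × 0.52911 = 0.0091113 kg/m³.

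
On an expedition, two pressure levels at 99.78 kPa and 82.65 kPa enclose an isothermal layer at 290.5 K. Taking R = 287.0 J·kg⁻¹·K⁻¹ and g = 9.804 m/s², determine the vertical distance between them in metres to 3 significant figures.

Δz ≈ 1600 m

Hypsometric equation: Δz = (R T̄/g) ln(P₁/P₂).
R T̄/g = 287.0 × 290.5 / 9.804 = 8504.0 m.
ln(99.78/82.65) = ln(1.2073) = 0.18839.
Δz = 8504.0 × 0.18839 = 1602.1 m.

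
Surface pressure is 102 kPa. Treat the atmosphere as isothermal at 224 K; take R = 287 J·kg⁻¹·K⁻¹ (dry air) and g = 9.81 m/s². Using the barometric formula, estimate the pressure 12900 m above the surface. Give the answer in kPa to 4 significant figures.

Scale height: H = RT/g = 287 × 224 / 9.81 = 6553.3 m.
Barometric formula: P = P₀ exp(−z/H).
z/H = 12900/6553.3 = 1.9685; exp(−1.9685) = 0.13967.
P = 102 × 0.13967 = 14.246 kPa.

P ≈ 14.25 kPa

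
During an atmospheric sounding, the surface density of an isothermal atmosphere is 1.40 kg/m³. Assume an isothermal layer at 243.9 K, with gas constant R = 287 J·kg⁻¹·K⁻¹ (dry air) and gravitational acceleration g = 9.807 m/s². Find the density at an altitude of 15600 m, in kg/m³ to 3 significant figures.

Scale height: H = RT/g = 287 × 243.9 / 9.807 = 7137.7 m.
In an isothermal atmosphere, density decays like pressure: ρ = ρ₀ exp(−z/H).
z/H = 15600/7137.7 = 2.1856; exp(−2.1856) = 0.11241.
ρ = 1.40 × 0.11241 = 0.15737 kg/m³.

ρ ≈ 0.157 kg/m³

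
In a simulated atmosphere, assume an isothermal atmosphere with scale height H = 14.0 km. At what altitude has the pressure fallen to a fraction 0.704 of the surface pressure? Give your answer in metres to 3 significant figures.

z ≈ 4910 m

Set P/P₀ = exp(−z/H) = 0.704, so z = −H ln(0.704).
−ln(0.704) = 0.35098; z = 14000 × 0.35098 = 4913.7 m.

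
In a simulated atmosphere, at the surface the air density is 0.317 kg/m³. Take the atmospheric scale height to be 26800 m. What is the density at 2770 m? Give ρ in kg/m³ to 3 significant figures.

ρ ≈ 0.286 kg/m³

In an isothermal atmosphere, density decays like pressure: ρ = ρ₀ exp(−z/H).
z/H = 2770.0/26800 = 0.10336; exp(−0.10336) = 0.90180.
ρ = 0.317 × 0.90180 = 0.28587 kg/m³.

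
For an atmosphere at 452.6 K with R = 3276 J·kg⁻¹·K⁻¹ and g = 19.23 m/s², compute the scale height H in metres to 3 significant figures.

H ≈ 77100 m

The scale height of an isothermal atmosphere is H = RT/g.
H = 3276 × 452.6 / 19.23 = 1482700/19.23 = 77103 m.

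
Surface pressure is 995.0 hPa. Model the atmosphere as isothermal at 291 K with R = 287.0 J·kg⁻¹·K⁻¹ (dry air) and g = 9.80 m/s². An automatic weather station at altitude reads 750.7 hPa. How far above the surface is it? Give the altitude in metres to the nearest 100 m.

z ≈ 2400 m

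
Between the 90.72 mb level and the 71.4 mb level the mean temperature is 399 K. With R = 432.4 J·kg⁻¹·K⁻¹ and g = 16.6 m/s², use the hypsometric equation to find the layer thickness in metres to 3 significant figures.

Δz ≈ 2490 m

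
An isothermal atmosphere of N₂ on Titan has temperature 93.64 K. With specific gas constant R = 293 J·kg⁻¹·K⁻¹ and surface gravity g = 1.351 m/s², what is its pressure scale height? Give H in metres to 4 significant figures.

The scale height of an isothermal atmosphere is H = RT/g.
H = 293 × 93.64 / 1.351 = 27437/1.351 = 20309 m.

H ≈ 20310 m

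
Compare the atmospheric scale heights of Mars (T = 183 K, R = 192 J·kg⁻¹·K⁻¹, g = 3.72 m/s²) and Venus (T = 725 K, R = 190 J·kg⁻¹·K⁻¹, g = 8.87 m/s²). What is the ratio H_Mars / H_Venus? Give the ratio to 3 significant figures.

H = RT/g for each body.
H_Mars = 192 × 183 / 3.72 = 9445.2 m.
H_Venus = 190 × 725 / 8.87 = 15530 m.
H_Mars/H_Venus = 9445.2/15530 = 0.60819.

H_Mars/H_Venus ≈ 0.608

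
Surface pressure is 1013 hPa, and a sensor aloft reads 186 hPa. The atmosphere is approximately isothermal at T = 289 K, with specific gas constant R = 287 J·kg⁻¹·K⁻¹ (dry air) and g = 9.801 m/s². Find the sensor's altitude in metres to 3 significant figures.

z ≈ 14300 m

Scale height: H = RT/g = 287 × 289 / 9.801 = 8462.7 m.
Invert the barometric formula: z = H ln(P₀/P).
P₀/P = 1013/186 = 5.4462; ln(5.4462) = 1.6949.
z = 8462.7 × 1.6949 = 14343 m.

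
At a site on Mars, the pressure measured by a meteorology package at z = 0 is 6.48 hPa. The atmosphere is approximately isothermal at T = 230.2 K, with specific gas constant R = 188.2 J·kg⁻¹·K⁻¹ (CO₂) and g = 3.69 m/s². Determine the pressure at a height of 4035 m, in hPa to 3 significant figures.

P ≈ 4.60 hPa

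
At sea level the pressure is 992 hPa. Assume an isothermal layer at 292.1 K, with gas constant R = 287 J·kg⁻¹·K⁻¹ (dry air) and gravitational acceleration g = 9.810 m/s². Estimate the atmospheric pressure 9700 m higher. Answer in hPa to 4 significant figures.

Scale height: H = RT/g = 287 × 292.1 / 9.810 = 8545.6 m.
Barometric formula: P = P₀ exp(−z/H).
z/H = 9700.0/8545.6 = 1.1351; exp(−1.1351) = 0.32139.
P = 992 × 0.32139 = 318.82 hPa.

P ≈ 318.8 hPa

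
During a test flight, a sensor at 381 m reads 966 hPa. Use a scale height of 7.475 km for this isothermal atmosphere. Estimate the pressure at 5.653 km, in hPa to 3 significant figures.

P ≈ 477 hPa

Between two levels, P₂ = P₁ exp(−Δz/H) with Δz = z₂ − z₁.
Δz = 5653.0 − 381.00 = 5272.0 m; Δz/H = 5272.0/7475.0 = 0.70528.
P₂ = 966 × exp(−0.70528) = 966 × 0.49397 = 477.18 hPa.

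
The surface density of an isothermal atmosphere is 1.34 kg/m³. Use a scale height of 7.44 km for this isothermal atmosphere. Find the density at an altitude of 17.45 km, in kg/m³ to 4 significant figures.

In an isothermal atmosphere, density decays like pressure: ρ = ρ₀ exp(−z/H).
z/H = 17450/7440.0 = 2.3454; exp(−2.3454) = 0.095809.
ρ = 1.34 × 0.095809 = 0.12838 kg/m³.

ρ ≈ 0.1284 kg/m³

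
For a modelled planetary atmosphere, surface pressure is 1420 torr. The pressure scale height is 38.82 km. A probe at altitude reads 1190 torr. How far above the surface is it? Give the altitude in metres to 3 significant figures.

z ≈ 6860 m

Invert the barometric formula: z = H ln(P₀/P).
P₀/P = 1420/1190 = 1.1933; ln(1.1933) = 0.17672.
z = 38820 × 0.17672 = 6860.3 m.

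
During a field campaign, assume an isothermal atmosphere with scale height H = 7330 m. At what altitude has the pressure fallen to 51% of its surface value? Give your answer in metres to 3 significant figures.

z ≈ 4940 m

Set P/P₀ = exp(−z/H) = 0.51, so z = −H ln(0.51).
−ln(0.51) = 0.67334; z = 7330.0 × 0.67334 = 4935.6 m.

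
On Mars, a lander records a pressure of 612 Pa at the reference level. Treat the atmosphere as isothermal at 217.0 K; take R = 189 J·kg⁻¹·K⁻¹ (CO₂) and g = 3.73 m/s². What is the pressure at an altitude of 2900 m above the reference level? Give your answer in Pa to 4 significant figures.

Scale height: H = RT/g = 189 × 217.0 / 3.73 = 10995 m.
Barometric formula: P = P₀ exp(−z/H).
z/H = 2900.0/10995 = 0.26376; exp(−0.26376) = 0.76816.
P = 612 × 0.76816 = 470.11 Pa.

P ≈ 470.1 Pa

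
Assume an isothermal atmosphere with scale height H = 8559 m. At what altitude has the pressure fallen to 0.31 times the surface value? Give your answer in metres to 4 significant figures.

z ≈ 10020 m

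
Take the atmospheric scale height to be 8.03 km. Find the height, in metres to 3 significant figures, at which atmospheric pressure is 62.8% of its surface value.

z ≈ 3740 m

Set P/P₀ = exp(−z/H) = 0.628, so z = −H ln(0.628).
−ln(0.628) = 0.46522; z = 8030.0 × 0.46522 = 3735.7 m.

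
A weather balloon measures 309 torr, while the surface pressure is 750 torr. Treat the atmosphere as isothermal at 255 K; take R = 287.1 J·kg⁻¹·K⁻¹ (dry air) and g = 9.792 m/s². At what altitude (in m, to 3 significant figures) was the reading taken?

Scale height: H = RT/g = 287.1 × 255 / 9.792 = 7476.6 m.
Invert the barometric formula: z = H ln(P₀/P).
P₀/P = 750/309 = 2.4272; ln(2.4272) = 0.88674.
z = 7476.6 × 0.88674 = 6629.8 m.

z ≈ 6630 m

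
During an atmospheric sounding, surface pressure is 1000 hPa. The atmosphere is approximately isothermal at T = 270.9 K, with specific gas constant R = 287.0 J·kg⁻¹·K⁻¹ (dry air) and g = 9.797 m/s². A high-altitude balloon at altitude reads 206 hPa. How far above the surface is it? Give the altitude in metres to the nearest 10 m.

Scale height: H = RT/g = 287.0 × 270.9 / 9.797 = 7935.9 m.
Invert the barometric formula: z = H ln(P₀/P).
P₀/P = 1000/206 = 4.8544; ln(4.8544) = 1.5799.
z = 7935.9 × 1.5799 = 12538 m.

z ≈ 12540 m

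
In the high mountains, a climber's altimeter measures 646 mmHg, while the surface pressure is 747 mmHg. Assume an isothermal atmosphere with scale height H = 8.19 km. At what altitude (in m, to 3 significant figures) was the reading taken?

Invert the barometric formula: z = H ln(P₀/P).
P₀/P = 747/646 = 1.1563; ln(1.1563) = 0.14523.
z = 8190.0 × 0.14523 = 1189.4 m.

z ≈ 1190 m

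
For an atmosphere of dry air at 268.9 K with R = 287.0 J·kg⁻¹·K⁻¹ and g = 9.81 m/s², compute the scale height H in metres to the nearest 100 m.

The scale height of an isothermal atmosphere is H = RT/g.
H = 287.0 × 268.9 / 9.81 = 77174/9.81 = 7866.9 m.

H ≈ 7900 m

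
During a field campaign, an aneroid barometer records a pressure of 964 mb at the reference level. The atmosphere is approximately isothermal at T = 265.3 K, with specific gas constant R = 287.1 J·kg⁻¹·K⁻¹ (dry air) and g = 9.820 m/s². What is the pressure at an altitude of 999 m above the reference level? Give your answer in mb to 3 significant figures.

P ≈ 848 mb

Scale height: H = RT/g = 287.1 × 265.3 / 9.820 = 7756.4 m.
Barometric formula: P = P₀ exp(−z/H).
z/H = 999.00/7756.4 = 0.12880; exp(−0.12880) = 0.87915.
P = 964 × 0.87915 = 847.50 mb.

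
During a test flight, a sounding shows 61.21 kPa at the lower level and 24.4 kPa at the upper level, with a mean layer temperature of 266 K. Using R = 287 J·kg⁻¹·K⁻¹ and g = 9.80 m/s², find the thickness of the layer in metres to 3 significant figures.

Δz ≈ 7160 m

Hypsometric equation: Δz = (R T̄/g) ln(P₁/P₂).
R T̄/g = 287 × 266 / 9.80 = 7790.0 m.
ln(61.21/24.4) = ln(2.5086) = 0.91972.
Δz = 7790.0 × 0.91972 = 7164.6 m.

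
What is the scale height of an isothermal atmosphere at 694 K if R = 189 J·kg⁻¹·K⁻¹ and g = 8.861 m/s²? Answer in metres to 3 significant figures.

H ≈ 14800 m

The scale height of an isothermal atmosphere is H = RT/g.
H = 189 × 694 / 8.861 = 131170/8.861 = 14803 m.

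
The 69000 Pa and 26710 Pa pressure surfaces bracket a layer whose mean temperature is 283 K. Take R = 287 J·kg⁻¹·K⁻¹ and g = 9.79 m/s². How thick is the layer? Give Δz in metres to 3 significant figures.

Hypsometric equation: Δz = (R T̄/g) ln(P₁/P₂).
R T̄/g = 287 × 283 / 9.79 = 8296.3 m.
ln(69000/26710) = ln(2.5833) = 0.94907.
Δz = 8296.3 × 0.94907 = 7873.8 m.

Δz ≈ 7870 m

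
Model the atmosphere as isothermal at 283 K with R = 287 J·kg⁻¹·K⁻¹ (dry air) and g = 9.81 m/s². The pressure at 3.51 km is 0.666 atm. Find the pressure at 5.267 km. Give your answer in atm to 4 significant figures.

P ≈ 0.5387 atm

Scale height: H = RT/g = 287 × 283 / 9.81 = 8279.4 m.
Between two levels, P₂ = P₁ exp(−Δz/H) with Δz = z₂ − z₁.
Δz = 5267.0 − 3510.0 = 1757.0 m; Δz/H = 1757.0/8279.4 = 0.21221.
P₂ = 0.666 × exp(−0.21221) = 0.666 × 0.80879 = 0.53865 atm.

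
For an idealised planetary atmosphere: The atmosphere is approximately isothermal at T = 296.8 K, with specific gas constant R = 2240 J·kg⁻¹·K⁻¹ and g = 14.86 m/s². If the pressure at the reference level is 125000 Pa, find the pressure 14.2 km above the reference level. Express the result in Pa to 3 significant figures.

Scale height: H = RT/g = 2240 × 296.8 / 14.86 = 44740 m.
Barometric formula: P = P₀ exp(−z/H).
z/H = 14200/44740 = 0.31739; exp(−0.31739) = 0.72805.
P = 125000 × 0.72805 = 91006 Pa.

P ≈ 91000 Pa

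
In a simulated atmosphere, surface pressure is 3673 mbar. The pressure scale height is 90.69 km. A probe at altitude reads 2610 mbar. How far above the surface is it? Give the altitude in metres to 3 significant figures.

Invert the barometric formula: z = H ln(P₀/P).
P₀/P = 3673/2610 = 1.4073; ln(1.4073) = 0.34167.
z = 90690 × 0.34167 = 30986 m.

z ≈ 31000 m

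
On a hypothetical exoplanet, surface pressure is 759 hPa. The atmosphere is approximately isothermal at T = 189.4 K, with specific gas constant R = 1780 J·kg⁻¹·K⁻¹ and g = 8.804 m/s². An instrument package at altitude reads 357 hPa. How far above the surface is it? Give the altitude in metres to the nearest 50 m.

z ≈ 28900 m

Scale height: H = RT/g = 1780 × 189.4 / 8.804 = 38293 m.
Invert the barometric formula: z = H ln(P₀/P).
P₀/P = 759/357 = 2.1261; ln(2.1261) = 0.75429.
z = 38293 × 0.75429 = 28884 m.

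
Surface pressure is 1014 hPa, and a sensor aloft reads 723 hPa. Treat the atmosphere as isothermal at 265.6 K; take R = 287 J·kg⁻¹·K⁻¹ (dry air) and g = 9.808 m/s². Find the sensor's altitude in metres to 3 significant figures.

z ≈ 2630 m

Scale height: H = RT/g = 287 × 265.6 / 9.808 = 7771.9 m.
Invert the barometric formula: z = H ln(P₀/P).
P₀/P = 1014/723 = 1.4025; ln(1.4025) = 0.33826.
z = 7771.9 × 0.33826 = 2628.9 m.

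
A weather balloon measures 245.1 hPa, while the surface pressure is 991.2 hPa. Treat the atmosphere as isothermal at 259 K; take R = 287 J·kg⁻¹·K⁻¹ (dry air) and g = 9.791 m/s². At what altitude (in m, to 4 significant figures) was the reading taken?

Scale height: H = RT/g = 287 × 259 / 9.791 = 7592.0 m.
Invert the barometric formula: z = H ln(P₀/P).
P₀/P = 991.2/245.1 = 4.0441; ln(4.0441) = 1.3973.
z = 7592.0 × 1.3973 = 10608 m.

z ≈ 10610 m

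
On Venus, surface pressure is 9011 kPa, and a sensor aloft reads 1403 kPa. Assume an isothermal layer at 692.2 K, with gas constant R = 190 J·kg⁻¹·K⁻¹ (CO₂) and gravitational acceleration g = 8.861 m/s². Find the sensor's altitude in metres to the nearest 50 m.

z ≈ 27600 m

Scale height: H = RT/g = 190 × 692.2 / 8.861 = 14842 m.
Invert the barometric formula: z = H ln(P₀/P).
P₀/P = 9011/1403 = 6.4227; ln(6.4227) = 1.8598.
z = 14842 × 1.8598 = 27603 m.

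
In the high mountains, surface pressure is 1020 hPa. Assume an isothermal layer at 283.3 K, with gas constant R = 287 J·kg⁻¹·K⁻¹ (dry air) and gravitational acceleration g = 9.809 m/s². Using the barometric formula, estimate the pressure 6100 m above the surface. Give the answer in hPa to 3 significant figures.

P ≈ 489 hPa

Scale height: H = RT/g = 287 × 283.3 / 9.809 = 8289.0 m.
Barometric formula: P = P₀ exp(−z/H).
z/H = 6100.0/8289.0 = 0.73592; exp(−0.73592) = 0.47906.
P = 1020 × 0.47906 = 488.64 hPa.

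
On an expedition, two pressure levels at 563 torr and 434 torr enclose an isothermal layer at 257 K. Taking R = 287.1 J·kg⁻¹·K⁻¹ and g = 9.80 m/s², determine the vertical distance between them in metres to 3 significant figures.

Δz ≈ 1960 m

Hypsometric equation: Δz = (R T̄/g) ln(P₁/P₂).
R T̄/g = 287.1 × 257 / 9.80 = 7529.1 m.
ln(563/434) = ln(1.2972) = 0.26021.
Δz = 7529.1 × 0.26021 = 1959.1 m.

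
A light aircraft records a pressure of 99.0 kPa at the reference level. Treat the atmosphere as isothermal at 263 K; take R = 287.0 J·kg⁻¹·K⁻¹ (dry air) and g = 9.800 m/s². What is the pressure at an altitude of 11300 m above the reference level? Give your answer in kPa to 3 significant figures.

P ≈ 22.8 kPa

Scale height: H = RT/g = 287.0 × 263 / 9.800 = 7702.1 m.
Barometric formula: P = P₀ exp(−z/H).
z/H = 11300/7702.1 = 1.4671; exp(−1.4671) = 0.23059.
P = 99.0 × 0.23059 = 22.828 kPa.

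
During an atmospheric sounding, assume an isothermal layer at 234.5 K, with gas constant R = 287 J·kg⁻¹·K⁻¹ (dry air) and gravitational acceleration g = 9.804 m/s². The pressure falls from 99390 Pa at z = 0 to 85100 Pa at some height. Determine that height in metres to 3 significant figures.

Scale height: H = RT/g = 287 × 234.5 / 9.804 = 6864.7 m.
Invert the barometric formula: z = H ln(P₀/P).
P₀/P = 99390/85100 = 1.1679; ln(1.1679) = 0.15521.
z = 6864.7 × 0.15521 = 1065.5 m.

z ≈ 1070 m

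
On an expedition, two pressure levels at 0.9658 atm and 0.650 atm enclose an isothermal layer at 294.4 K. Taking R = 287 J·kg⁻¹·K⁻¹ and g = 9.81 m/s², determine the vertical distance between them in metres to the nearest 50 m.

Δz ≈ 3400 m

Hypsometric equation: Δz = (R T̄/g) ln(P₁/P₂).
R T̄/g = 287 × 294.4 / 9.81 = 8612.9 m.
ln(0.9658/0.650) = ln(1.4858) = 0.39595.
Δz = 8612.9 × 0.39595 = 3410.3 m.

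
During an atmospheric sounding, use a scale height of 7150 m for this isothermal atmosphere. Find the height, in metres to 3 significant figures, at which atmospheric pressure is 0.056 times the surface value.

Set P/P₀ = exp(−z/H) = 0.056, so z = −H ln(0.056).
−ln(0.056) = 2.8824; z = 7150.0 × 2.8824 = 20609 m.

z ≈ 20600 m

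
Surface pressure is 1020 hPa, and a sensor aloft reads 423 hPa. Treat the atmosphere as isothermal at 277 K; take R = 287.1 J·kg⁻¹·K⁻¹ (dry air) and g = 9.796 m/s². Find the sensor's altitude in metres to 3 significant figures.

z ≈ 7150 m

Scale height: H = RT/g = 287.1 × 277 / 9.796 = 8118.3 m.
Invert the barometric formula: z = H ln(P₀/P).
P₀/P = 1020/423 = 2.4113; ln(2.4113) = 0.88017.
z = 8118.3 × 0.88017 = 7145.5 m.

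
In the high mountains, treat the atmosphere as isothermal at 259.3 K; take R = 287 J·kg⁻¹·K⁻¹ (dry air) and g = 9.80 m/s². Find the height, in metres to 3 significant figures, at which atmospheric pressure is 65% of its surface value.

Scale height: H = RT/g = 287 × 259.3 / 9.80 = 7593.8 m.
Set P/P₀ = exp(−z/H) = 0.65, so z = −H ln(0.65).
−ln(0.65) = 0.43078; z = 7593.8 × 0.43078 = 3271.3 m.

z ≈ 3270 m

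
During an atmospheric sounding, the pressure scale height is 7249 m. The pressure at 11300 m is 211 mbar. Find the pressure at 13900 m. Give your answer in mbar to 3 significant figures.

Between two levels, P₂ = P₁ exp(−Δz/H) with Δz = z₂ − z₁.
Δz = 13900 − 11300 = 2600.0 m; Δz/H = 2600.0/7249.0 = 0.35867.
P₂ = 211 × exp(−0.35867) = 211 × 0.69860 = 147.40 mbar.

P ≈ 147 mbar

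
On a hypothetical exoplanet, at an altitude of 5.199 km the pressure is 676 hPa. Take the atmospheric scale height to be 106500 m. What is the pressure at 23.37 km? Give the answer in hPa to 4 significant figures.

Between two levels, P₂ = P₁ exp(−Δz/H) with Δz = z₂ − z₁.
Δz = 23370 − 5199.0 = 18171 m; Δz/H = 18171/106500 = 0.17062.
P₂ = 676 × exp(−0.17062) = 676 × 0.84314 = 569.96 hPa.

P ≈ 570.0 hPa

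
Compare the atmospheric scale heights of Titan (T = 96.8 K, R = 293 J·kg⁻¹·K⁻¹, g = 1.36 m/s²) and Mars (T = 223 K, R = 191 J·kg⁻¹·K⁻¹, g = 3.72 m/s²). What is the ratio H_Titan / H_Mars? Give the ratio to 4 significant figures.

H = RT/g for each body.
H_Titan = 293 × 96.8 / 1.36 = 20855 m.
H_Mars = 191 × 223 / 3.72 = 11450 m.
H_Titan/H_Mars = 20855/11450 = 1.8214.

H_Titan/H_Mars ≈ 1.821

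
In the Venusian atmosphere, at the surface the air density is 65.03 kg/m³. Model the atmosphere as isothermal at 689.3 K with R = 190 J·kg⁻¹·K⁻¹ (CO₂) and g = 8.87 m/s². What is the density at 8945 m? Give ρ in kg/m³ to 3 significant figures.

ρ ≈ 35.5 kg/m³

Scale height: H = RT/g = 190 × 689.3 / 8.87 = 14765 m.
In an isothermal atmosphere, density decays like pressure: ρ = ρ₀ exp(−z/H).
z/H = 8945.0/14765 = 0.60582; exp(−0.60582) = 0.54563.
ρ = 65.03 × 0.54563 = 35.482 kg/m³.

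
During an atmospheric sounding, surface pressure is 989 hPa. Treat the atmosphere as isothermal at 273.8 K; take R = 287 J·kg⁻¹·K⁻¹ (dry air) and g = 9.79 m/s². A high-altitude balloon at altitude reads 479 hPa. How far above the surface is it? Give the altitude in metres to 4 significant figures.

z ≈ 5819 m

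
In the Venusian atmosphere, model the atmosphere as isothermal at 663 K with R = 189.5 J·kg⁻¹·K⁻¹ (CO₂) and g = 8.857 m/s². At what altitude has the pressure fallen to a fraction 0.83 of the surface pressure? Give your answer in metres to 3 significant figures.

z ≈ 2640 m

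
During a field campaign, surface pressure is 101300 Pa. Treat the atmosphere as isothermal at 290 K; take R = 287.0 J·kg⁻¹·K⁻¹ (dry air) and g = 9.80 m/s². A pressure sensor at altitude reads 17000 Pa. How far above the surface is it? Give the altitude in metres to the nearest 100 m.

z ≈ 15200 m

Scale height: H = RT/g = 287.0 × 290 / 9.80 = 8492.9 m.
Invert the barometric formula: z = H ln(P₀/P).
P₀/P = 101300/17000 = 5.9588; ln(5.9588) = 1.7849.
z = 8492.9 × 1.7849 = 15159 m.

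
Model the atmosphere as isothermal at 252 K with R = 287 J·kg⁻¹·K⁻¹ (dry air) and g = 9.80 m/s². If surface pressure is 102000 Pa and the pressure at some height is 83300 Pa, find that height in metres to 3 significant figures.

z ≈ 1490 m

Scale height: H = RT/g = 287 × 252 / 9.80 = 7380.0 m.
Invert the barometric formula: z = H ln(P₀/P).
P₀/P = 102000/83300 = 1.2245; ln(1.2245) = 0.20253.
z = 7380.0 × 0.20253 = 1494.7 m.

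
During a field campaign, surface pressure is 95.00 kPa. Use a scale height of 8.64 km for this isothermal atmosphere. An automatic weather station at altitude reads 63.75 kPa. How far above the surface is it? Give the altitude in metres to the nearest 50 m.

Invert the barometric formula: z = H ln(P₀/P).
P₀/P = 95.00/63.75 = 1.4902; ln(1.4902) = 0.39891.
z = 8640.0 × 0.39891 = 3446.6 m.

z ≈ 3450 m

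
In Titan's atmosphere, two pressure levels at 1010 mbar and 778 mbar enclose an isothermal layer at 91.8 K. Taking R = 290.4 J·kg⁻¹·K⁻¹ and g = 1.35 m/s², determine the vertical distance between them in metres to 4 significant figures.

Δz ≈ 5154 m

Hypsometric equation: Δz = (R T̄/g) ln(P₁/P₂).
R T̄/g = 290.4 × 91.8 / 1.35 = 19747 m.
ln(1010/778) = ln(1.2982) = 0.26098.
Δz = 19747 × 0.26098 = 5153.6 m.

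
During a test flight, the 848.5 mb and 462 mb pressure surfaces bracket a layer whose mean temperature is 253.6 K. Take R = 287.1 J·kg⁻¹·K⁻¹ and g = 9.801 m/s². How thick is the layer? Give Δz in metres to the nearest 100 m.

Hypsometric equation: Δz = (R T̄/g) ln(P₁/P₂).
R T̄/g = 287.1 × 253.6 / 9.801 = 7428.7 m.
ln(848.5/462) = ln(1.8366) = 0.60792.
Δz = 7428.7 × 0.60792 = 4516.1 m.

Δz ≈ 4500 m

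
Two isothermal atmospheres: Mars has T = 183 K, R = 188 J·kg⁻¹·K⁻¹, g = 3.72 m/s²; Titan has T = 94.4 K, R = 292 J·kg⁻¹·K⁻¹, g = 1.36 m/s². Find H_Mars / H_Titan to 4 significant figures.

H = RT/g for each body.
H_Mars = 188 × 183 / 3.72 = 9248.4 m.
H_Titan = 292 × 94.4 / 1.36 = 20268 m.
H_Mars/H_Titan = 9248.4/20268 = 0.45631.

H_Mars/H_Titan ≈ 0.4563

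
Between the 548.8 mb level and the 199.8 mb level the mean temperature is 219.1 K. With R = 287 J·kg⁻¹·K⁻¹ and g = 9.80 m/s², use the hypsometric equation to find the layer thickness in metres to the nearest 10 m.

Hypsometric equation: Δz = (R T̄/g) ln(P₁/P₂).
R T̄/g = 287 × 219.1 / 9.80 = 6416.5 m.
ln(548.8/199.8) = ln(2.7467) = 1.0104.
Δz = 6416.5 × 1.0104 = 6483.2 m.

Δz ≈ 6480 m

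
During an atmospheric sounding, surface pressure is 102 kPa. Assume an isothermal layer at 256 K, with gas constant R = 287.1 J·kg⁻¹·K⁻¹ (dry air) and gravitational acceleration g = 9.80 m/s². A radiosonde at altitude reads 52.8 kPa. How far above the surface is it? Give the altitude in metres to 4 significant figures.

Scale height: H = RT/g = 287.1 × 256 / 9.80 = 7499.8 m.
Invert the barometric formula: z = H ln(P₀/P).
P₀/P = 102/52.8 = 1.9318; ln(1.9318) = 0.65845.
z = 7499.8 × 0.65845 = 4938.2 m.

z ≈ 4938 m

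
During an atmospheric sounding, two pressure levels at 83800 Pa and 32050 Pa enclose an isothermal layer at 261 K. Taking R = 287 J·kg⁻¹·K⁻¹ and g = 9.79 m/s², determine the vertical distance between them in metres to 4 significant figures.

Hypsometric equation: Δz = (R T̄/g) ln(P₁/P₂).
R T̄/g = 287 × 261 / 9.79 = 7651.4 m.
ln(83800/32050) = ln(2.6147) = 0.96115.
Δz = 7651.4 × 0.96115 = 7354.1 m.

Δz ≈ 7354 m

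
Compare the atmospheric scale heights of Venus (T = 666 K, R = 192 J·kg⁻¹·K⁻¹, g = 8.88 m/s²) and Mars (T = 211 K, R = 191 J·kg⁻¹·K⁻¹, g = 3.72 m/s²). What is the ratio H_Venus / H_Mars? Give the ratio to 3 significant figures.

H_Venus/H_Mars ≈ 1.33

H = RT/g for each body.
H_Venus = 192 × 666 / 8.88 = 14400 m.
H_Mars = 191 × 211 / 3.72 = 10834 m.
H_Venus/H_Mars = 14400/10834 = 1.3291.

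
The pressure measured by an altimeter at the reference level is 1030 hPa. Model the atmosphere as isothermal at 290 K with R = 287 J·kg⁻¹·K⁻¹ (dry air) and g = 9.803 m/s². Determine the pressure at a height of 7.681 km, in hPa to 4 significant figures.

P ≈ 416.8 hPa

Scale height: H = RT/g = 287 × 290 / 9.803 = 8490.3 m.
Barometric formula: P = P₀ exp(−z/H).
z/H = 7681.0/8490.3 = 0.90468; exp(−0.90468) = 0.40467.
P = 1030 × 0.40467 = 416.81 hPa.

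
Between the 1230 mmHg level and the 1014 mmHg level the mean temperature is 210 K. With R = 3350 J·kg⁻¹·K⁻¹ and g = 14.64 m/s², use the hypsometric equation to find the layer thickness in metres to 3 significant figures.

Hypsometric equation: Δz = (R T̄/g) ln(P₁/P₂).
R T̄/g = 3350 × 210 / 14.64 = 48053 m.
ln(1230/1014) = ln(1.2130) = 0.19310.
Δz = 48053 × 0.19310 = 9279.0 m.

Δz ≈ 9280 m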